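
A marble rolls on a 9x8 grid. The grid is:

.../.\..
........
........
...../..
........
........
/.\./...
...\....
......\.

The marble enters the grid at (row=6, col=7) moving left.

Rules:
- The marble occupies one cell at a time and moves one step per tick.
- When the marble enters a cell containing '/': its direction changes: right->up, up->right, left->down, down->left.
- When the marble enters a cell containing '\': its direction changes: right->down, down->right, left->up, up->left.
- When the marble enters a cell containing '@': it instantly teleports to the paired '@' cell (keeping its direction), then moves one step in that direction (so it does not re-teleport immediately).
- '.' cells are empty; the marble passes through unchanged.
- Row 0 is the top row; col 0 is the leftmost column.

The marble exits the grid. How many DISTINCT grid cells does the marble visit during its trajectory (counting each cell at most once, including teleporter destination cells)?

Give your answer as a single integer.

Step 1: enter (6,7), '.' pass, move left to (6,6)
Step 2: enter (6,6), '.' pass, move left to (6,5)
Step 3: enter (6,5), '.' pass, move left to (6,4)
Step 4: enter (6,4), '/' deflects left->down, move down to (7,4)
Step 5: enter (7,4), '.' pass, move down to (8,4)
Step 6: enter (8,4), '.' pass, move down to (9,4)
Step 7: at (9,4) — EXIT via bottom edge, pos 4
Distinct cells visited: 6 (path length 6)

Answer: 6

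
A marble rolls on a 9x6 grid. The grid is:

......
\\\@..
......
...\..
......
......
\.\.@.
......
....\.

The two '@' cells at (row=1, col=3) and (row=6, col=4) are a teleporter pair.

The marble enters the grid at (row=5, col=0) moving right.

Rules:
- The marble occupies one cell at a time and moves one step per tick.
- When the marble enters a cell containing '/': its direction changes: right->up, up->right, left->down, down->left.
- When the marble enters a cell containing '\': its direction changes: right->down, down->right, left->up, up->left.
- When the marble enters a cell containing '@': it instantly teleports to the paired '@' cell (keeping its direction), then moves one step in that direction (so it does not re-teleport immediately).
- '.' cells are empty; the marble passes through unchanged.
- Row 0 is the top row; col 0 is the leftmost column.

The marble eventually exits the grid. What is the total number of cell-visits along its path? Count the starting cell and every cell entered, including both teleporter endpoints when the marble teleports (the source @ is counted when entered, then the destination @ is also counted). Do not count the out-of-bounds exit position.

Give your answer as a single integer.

Step 1: enter (5,0), '.' pass, move right to (5,1)
Step 2: enter (5,1), '.' pass, move right to (5,2)
Step 3: enter (5,2), '.' pass, move right to (5,3)
Step 4: enter (5,3), '.' pass, move right to (5,4)
Step 5: enter (5,4), '.' pass, move right to (5,5)
Step 6: enter (5,5), '.' pass, move right to (5,6)
Step 7: at (5,6) — EXIT via right edge, pos 5
Path length (cell visits): 6

Answer: 6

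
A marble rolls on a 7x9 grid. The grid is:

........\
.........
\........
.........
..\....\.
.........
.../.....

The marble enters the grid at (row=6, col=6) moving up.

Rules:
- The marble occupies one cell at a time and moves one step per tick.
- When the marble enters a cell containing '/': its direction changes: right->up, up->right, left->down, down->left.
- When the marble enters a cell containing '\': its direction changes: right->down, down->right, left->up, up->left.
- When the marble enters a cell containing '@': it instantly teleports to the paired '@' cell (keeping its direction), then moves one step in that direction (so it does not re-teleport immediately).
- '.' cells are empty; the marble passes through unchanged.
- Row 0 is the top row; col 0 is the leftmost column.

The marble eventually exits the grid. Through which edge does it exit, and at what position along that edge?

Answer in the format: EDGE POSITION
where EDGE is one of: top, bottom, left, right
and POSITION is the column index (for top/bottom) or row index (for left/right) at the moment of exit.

Answer: top 6

Derivation:
Step 1: enter (6,6), '.' pass, move up to (5,6)
Step 2: enter (5,6), '.' pass, move up to (4,6)
Step 3: enter (4,6), '.' pass, move up to (3,6)
Step 4: enter (3,6), '.' pass, move up to (2,6)
Step 5: enter (2,6), '.' pass, move up to (1,6)
Step 6: enter (1,6), '.' pass, move up to (0,6)
Step 7: enter (0,6), '.' pass, move up to (-1,6)
Step 8: at (-1,6) — EXIT via top edge, pos 6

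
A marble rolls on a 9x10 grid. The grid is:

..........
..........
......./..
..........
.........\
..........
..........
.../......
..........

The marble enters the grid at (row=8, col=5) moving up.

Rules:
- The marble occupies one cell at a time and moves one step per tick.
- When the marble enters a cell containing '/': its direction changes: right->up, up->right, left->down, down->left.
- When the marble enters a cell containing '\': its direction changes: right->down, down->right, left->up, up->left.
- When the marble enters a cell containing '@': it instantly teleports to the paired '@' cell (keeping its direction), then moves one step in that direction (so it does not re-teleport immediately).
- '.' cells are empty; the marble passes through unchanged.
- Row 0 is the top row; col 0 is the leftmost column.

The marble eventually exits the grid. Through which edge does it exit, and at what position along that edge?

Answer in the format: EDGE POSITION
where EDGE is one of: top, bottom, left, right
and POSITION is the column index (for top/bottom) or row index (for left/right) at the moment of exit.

Answer: top 5

Derivation:
Step 1: enter (8,5), '.' pass, move up to (7,5)
Step 2: enter (7,5), '.' pass, move up to (6,5)
Step 3: enter (6,5), '.' pass, move up to (5,5)
Step 4: enter (5,5), '.' pass, move up to (4,5)
Step 5: enter (4,5), '.' pass, move up to (3,5)
Step 6: enter (3,5), '.' pass, move up to (2,5)
Step 7: enter (2,5), '.' pass, move up to (1,5)
Step 8: enter (1,5), '.' pass, move up to (0,5)
Step 9: enter (0,5), '.' pass, move up to (-1,5)
Step 10: at (-1,5) — EXIT via top edge, pos 5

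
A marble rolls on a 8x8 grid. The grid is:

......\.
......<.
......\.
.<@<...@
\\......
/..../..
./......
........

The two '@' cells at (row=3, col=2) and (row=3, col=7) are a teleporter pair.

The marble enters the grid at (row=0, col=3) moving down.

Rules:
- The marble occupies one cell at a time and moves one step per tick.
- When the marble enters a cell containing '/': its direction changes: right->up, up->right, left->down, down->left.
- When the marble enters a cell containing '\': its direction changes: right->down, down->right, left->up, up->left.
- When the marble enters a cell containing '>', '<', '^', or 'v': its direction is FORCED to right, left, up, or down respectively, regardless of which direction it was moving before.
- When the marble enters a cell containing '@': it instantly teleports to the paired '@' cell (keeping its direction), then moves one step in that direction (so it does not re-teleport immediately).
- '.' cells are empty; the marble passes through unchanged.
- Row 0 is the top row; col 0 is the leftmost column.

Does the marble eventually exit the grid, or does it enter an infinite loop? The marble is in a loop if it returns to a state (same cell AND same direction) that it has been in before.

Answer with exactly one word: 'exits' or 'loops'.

Answer: loops

Derivation:
Step 1: enter (0,3), '.' pass, move down to (1,3)
Step 2: enter (1,3), '.' pass, move down to (2,3)
Step 3: enter (2,3), '.' pass, move down to (3,3)
Step 4: enter (3,3), '<' forces down->left, move left to (3,2)
Step 5: enter (3,2), '@' teleport (3,2)->(3,7), also enter (3,7), move left to (3,6)
Step 6: enter (3,6), '.' pass, move left to (3,5)
Step 7: enter (3,5), '.' pass, move left to (3,4)
Step 8: enter (3,4), '.' pass, move left to (3,3)
Step 9: enter (3,3), '<' forces left->left, move left to (3,2)
Step 10: at (3,2) dir=left — LOOP DETECTED (seen before)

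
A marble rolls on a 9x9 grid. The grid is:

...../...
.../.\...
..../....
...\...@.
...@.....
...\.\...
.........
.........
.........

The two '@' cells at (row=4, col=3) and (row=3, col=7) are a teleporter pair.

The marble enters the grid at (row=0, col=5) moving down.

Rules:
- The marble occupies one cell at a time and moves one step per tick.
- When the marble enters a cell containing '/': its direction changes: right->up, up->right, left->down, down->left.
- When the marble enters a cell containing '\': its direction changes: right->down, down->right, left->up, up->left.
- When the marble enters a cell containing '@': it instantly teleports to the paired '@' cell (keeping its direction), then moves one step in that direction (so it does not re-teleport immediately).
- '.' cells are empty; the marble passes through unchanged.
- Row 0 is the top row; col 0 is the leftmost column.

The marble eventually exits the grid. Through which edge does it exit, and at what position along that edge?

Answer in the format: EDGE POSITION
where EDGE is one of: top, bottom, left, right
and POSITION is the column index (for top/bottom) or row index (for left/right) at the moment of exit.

Step 1: enter (0,5), '/' deflects down->left, move left to (0,4)
Step 2: enter (0,4), '.' pass, move left to (0,3)
Step 3: enter (0,3), '.' pass, move left to (0,2)
Step 4: enter (0,2), '.' pass, move left to (0,1)
Step 5: enter (0,1), '.' pass, move left to (0,0)
Step 6: enter (0,0), '.' pass, move left to (0,-1)
Step 7: at (0,-1) — EXIT via left edge, pos 0

Answer: left 0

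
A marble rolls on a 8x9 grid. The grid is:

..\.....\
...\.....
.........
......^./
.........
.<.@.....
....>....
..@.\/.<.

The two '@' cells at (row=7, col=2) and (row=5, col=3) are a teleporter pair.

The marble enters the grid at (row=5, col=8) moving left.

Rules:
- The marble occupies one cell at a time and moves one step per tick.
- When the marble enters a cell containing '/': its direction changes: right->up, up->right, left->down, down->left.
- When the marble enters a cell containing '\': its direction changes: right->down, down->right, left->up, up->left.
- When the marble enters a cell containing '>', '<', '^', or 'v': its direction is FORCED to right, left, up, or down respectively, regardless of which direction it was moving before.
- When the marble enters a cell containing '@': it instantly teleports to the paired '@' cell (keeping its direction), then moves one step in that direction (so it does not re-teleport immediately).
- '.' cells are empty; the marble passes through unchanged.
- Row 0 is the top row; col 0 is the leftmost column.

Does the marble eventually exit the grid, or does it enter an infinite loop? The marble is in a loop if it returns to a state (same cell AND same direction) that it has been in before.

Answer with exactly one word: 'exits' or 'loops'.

Step 1: enter (5,8), '.' pass, move left to (5,7)
Step 2: enter (5,7), '.' pass, move left to (5,6)
Step 3: enter (5,6), '.' pass, move left to (5,5)
Step 4: enter (5,5), '.' pass, move left to (5,4)
Step 5: enter (5,4), '.' pass, move left to (5,3)
Step 6: enter (5,3), '@' teleport (5,3)->(7,2), also enter (7,2), move left to (7,1)
Step 7: enter (7,1), '.' pass, move left to (7,0)
Step 8: enter (7,0), '.' pass, move left to (7,-1)
Step 9: at (7,-1) — EXIT via left edge, pos 7

Answer: exits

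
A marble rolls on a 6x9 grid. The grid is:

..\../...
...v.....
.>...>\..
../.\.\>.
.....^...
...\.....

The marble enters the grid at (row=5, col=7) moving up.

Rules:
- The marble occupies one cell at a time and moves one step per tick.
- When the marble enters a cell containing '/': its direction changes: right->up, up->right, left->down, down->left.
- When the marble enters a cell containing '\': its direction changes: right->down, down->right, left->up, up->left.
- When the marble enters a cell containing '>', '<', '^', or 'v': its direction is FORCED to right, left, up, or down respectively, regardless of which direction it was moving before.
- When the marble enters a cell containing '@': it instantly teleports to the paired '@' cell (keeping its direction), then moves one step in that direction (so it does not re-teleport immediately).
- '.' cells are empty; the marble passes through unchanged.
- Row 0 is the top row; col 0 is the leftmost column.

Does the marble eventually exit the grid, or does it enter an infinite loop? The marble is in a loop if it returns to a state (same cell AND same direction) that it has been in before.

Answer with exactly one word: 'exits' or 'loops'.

Answer: exits

Derivation:
Step 1: enter (5,7), '.' pass, move up to (4,7)
Step 2: enter (4,7), '.' pass, move up to (3,7)
Step 3: enter (3,7), '>' forces up->right, move right to (3,8)
Step 4: enter (3,8), '.' pass, move right to (3,9)
Step 5: at (3,9) — EXIT via right edge, pos 3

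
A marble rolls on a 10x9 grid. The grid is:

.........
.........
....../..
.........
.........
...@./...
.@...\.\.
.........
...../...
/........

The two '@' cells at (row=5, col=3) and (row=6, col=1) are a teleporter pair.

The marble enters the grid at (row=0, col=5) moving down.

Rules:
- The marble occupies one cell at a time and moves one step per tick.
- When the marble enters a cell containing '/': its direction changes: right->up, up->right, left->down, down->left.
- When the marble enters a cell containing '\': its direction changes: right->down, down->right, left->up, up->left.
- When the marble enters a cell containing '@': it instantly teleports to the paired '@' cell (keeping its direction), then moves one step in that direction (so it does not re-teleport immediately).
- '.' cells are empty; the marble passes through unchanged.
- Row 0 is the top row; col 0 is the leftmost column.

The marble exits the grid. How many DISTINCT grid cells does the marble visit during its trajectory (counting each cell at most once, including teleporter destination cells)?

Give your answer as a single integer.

Answer: 10

Derivation:
Step 1: enter (0,5), '.' pass, move down to (1,5)
Step 2: enter (1,5), '.' pass, move down to (2,5)
Step 3: enter (2,5), '.' pass, move down to (3,5)
Step 4: enter (3,5), '.' pass, move down to (4,5)
Step 5: enter (4,5), '.' pass, move down to (5,5)
Step 6: enter (5,5), '/' deflects down->left, move left to (5,4)
Step 7: enter (5,4), '.' pass, move left to (5,3)
Step 8: enter (5,3), '@' teleport (5,3)->(6,1), also enter (6,1), move left to (6,0)
Step 9: enter (6,0), '.' pass, move left to (6,-1)
Step 10: at (6,-1) — EXIT via left edge, pos 6
Distinct cells visited: 10 (path length 10)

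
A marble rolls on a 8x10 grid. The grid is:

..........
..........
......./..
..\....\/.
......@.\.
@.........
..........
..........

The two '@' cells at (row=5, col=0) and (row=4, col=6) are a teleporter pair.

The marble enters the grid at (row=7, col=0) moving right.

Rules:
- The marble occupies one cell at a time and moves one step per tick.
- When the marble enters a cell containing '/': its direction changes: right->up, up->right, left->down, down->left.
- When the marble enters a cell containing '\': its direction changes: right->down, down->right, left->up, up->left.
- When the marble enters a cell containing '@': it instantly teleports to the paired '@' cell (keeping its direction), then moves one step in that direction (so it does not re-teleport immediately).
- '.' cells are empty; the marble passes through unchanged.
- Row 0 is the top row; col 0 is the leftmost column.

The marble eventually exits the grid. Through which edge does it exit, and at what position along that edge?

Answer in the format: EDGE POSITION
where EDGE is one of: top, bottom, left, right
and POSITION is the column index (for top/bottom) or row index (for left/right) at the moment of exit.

Step 1: enter (7,0), '.' pass, move right to (7,1)
Step 2: enter (7,1), '.' pass, move right to (7,2)
Step 3: enter (7,2), '.' pass, move right to (7,3)
Step 4: enter (7,3), '.' pass, move right to (7,4)
Step 5: enter (7,4), '.' pass, move right to (7,5)
Step 6: enter (7,5), '.' pass, move right to (7,6)
Step 7: enter (7,6), '.' pass, move right to (7,7)
Step 8: enter (7,7), '.' pass, move right to (7,8)
Step 9: enter (7,8), '.' pass, move right to (7,9)
Step 10: enter (7,9), '.' pass, move right to (7,10)
Step 11: at (7,10) — EXIT via right edge, pos 7

Answer: right 7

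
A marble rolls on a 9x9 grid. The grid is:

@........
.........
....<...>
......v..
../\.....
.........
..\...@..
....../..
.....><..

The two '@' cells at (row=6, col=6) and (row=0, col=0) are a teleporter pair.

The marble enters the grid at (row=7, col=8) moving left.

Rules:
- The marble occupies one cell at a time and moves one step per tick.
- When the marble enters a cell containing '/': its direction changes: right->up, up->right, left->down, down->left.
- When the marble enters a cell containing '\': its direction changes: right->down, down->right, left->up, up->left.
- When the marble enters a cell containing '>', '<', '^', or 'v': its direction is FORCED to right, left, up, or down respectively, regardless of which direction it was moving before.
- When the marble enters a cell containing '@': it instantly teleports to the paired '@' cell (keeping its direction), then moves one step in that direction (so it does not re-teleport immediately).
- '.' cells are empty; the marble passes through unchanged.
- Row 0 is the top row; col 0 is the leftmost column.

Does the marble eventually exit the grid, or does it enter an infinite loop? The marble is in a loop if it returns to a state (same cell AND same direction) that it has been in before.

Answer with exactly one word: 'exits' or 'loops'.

Answer: loops

Derivation:
Step 1: enter (7,8), '.' pass, move left to (7,7)
Step 2: enter (7,7), '.' pass, move left to (7,6)
Step 3: enter (7,6), '/' deflects left->down, move down to (8,6)
Step 4: enter (8,6), '<' forces down->left, move left to (8,5)
Step 5: enter (8,5), '>' forces left->right, move right to (8,6)
Step 6: enter (8,6), '<' forces right->left, move left to (8,5)
Step 7: at (8,5) dir=left — LOOP DETECTED (seen before)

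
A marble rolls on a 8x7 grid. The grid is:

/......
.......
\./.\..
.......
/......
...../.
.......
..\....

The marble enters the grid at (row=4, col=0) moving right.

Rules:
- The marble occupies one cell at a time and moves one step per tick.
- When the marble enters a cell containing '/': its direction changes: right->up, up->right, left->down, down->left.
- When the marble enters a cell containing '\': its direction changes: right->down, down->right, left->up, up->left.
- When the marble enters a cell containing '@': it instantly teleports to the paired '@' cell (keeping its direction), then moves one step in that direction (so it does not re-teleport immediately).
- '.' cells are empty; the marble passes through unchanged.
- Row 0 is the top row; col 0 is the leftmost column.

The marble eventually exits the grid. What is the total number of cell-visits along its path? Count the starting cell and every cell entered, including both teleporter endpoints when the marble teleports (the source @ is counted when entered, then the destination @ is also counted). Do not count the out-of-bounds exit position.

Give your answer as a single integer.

Step 1: enter (4,0), '/' deflects right->up, move up to (3,0)
Step 2: enter (3,0), '.' pass, move up to (2,0)
Step 3: enter (2,0), '\' deflects up->left, move left to (2,-1)
Step 4: at (2,-1) — EXIT via left edge, pos 2
Path length (cell visits): 3

Answer: 3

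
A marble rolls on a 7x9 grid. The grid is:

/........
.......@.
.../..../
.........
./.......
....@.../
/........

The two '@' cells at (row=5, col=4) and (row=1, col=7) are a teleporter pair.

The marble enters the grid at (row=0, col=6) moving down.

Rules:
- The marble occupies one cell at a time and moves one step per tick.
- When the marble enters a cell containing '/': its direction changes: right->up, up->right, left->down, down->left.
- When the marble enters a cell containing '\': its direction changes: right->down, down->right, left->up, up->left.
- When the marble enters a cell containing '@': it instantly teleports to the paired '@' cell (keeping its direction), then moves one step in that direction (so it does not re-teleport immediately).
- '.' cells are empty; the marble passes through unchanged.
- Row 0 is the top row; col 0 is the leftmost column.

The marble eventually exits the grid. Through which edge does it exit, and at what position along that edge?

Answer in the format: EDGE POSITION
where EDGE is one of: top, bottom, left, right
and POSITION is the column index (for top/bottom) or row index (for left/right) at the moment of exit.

Step 1: enter (0,6), '.' pass, move down to (1,6)
Step 2: enter (1,6), '.' pass, move down to (2,6)
Step 3: enter (2,6), '.' pass, move down to (3,6)
Step 4: enter (3,6), '.' pass, move down to (4,6)
Step 5: enter (4,6), '.' pass, move down to (5,6)
Step 6: enter (5,6), '.' pass, move down to (6,6)
Step 7: enter (6,6), '.' pass, move down to (7,6)
Step 8: at (7,6) — EXIT via bottom edge, pos 6

Answer: bottom 6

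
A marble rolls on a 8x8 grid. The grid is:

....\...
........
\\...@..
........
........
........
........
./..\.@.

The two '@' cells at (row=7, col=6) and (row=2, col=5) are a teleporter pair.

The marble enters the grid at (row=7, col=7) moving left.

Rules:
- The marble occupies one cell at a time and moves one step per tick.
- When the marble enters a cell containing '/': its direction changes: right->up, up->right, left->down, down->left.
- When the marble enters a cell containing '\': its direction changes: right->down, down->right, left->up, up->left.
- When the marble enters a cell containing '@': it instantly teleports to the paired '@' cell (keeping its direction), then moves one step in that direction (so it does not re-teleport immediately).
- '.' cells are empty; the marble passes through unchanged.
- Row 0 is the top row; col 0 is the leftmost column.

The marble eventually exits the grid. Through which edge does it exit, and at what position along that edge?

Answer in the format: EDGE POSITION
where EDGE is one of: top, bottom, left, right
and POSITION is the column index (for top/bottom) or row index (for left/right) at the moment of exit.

Step 1: enter (7,7), '.' pass, move left to (7,6)
Step 2: enter (7,6), '@' teleport (7,6)->(2,5), also enter (2,5), move left to (2,4)
Step 3: enter (2,4), '.' pass, move left to (2,3)
Step 4: enter (2,3), '.' pass, move left to (2,2)
Step 5: enter (2,2), '.' pass, move left to (2,1)
Step 6: enter (2,1), '\' deflects left->up, move up to (1,1)
Step 7: enter (1,1), '.' pass, move up to (0,1)
Step 8: enter (0,1), '.' pass, move up to (-1,1)
Step 9: at (-1,1) — EXIT via top edge, pos 1

Answer: top 1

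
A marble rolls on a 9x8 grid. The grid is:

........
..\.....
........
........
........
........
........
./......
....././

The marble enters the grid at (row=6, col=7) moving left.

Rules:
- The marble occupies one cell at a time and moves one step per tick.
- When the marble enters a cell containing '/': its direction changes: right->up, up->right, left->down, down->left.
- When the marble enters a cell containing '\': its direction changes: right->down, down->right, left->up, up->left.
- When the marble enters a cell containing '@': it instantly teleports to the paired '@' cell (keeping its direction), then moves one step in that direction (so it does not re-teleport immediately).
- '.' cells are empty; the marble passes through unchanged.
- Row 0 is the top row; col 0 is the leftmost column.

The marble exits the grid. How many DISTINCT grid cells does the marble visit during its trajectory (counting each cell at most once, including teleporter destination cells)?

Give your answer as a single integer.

Answer: 8

Derivation:
Step 1: enter (6,7), '.' pass, move left to (6,6)
Step 2: enter (6,6), '.' pass, move left to (6,5)
Step 3: enter (6,5), '.' pass, move left to (6,4)
Step 4: enter (6,4), '.' pass, move left to (6,3)
Step 5: enter (6,3), '.' pass, move left to (6,2)
Step 6: enter (6,2), '.' pass, move left to (6,1)
Step 7: enter (6,1), '.' pass, move left to (6,0)
Step 8: enter (6,0), '.' pass, move left to (6,-1)
Step 9: at (6,-1) — EXIT via left edge, pos 6
Distinct cells visited: 8 (path length 8)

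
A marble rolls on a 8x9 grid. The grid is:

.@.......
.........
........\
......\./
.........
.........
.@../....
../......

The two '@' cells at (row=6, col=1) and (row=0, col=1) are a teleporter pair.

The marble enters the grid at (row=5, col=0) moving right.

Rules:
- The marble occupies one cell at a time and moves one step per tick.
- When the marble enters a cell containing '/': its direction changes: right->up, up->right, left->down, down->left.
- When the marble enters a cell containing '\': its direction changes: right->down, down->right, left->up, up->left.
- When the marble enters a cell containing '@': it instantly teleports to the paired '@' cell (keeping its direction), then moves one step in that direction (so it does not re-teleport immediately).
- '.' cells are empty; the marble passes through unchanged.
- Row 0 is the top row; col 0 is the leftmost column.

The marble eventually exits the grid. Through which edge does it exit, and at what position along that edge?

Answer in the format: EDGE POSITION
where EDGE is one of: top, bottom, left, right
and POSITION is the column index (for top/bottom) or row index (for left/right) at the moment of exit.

Answer: right 5

Derivation:
Step 1: enter (5,0), '.' pass, move right to (5,1)
Step 2: enter (5,1), '.' pass, move right to (5,2)
Step 3: enter (5,2), '.' pass, move right to (5,3)
Step 4: enter (5,3), '.' pass, move right to (5,4)
Step 5: enter (5,4), '.' pass, move right to (5,5)
Step 6: enter (5,5), '.' pass, move right to (5,6)
Step 7: enter (5,6), '.' pass, move right to (5,7)
Step 8: enter (5,7), '.' pass, move right to (5,8)
Step 9: enter (5,8), '.' pass, move right to (5,9)
Step 10: at (5,9) — EXIT via right edge, pos 5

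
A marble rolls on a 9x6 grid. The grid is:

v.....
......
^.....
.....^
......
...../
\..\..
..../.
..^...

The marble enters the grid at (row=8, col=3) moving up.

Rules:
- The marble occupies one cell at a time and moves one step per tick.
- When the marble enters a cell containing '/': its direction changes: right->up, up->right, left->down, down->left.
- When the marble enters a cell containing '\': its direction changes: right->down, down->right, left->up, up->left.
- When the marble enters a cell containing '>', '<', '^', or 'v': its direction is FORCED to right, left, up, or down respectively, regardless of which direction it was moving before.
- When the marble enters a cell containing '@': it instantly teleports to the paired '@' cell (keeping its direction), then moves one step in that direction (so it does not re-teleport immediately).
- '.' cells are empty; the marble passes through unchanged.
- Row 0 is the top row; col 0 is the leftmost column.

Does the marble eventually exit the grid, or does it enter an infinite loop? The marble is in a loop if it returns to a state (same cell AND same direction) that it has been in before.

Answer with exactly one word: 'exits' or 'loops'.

Step 1: enter (8,3), '.' pass, move up to (7,3)
Step 2: enter (7,3), '.' pass, move up to (6,3)
Step 3: enter (6,3), '\' deflects up->left, move left to (6,2)
Step 4: enter (6,2), '.' pass, move left to (6,1)
Step 5: enter (6,1), '.' pass, move left to (6,0)
Step 6: enter (6,0), '\' deflects left->up, move up to (5,0)
Step 7: enter (5,0), '.' pass, move up to (4,0)
Step 8: enter (4,0), '.' pass, move up to (3,0)
Step 9: enter (3,0), '.' pass, move up to (2,0)
Step 10: enter (2,0), '^' forces up->up, move up to (1,0)
Step 11: enter (1,0), '.' pass, move up to (0,0)
Step 12: enter (0,0), 'v' forces up->down, move down to (1,0)
Step 13: enter (1,0), '.' pass, move down to (2,0)
Step 14: enter (2,0), '^' forces down->up, move up to (1,0)
Step 15: at (1,0) dir=up — LOOP DETECTED (seen before)

Answer: loops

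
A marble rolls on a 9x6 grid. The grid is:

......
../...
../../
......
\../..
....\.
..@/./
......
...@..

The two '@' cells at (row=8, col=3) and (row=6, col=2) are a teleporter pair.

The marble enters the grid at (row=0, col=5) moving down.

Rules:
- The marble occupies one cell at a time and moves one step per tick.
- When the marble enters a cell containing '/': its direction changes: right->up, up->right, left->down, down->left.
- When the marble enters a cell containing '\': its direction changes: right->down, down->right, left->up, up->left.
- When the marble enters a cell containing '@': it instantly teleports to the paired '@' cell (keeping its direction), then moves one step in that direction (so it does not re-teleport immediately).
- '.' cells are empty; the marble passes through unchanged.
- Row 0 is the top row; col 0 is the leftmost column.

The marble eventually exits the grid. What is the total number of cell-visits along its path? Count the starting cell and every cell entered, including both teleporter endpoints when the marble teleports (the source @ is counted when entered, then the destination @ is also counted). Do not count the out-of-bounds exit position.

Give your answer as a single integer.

Step 1: enter (0,5), '.' pass, move down to (1,5)
Step 2: enter (1,5), '.' pass, move down to (2,5)
Step 3: enter (2,5), '/' deflects down->left, move left to (2,4)
Step 4: enter (2,4), '.' pass, move left to (2,3)
Step 5: enter (2,3), '.' pass, move left to (2,2)
Step 6: enter (2,2), '/' deflects left->down, move down to (3,2)
Step 7: enter (3,2), '.' pass, move down to (4,2)
Step 8: enter (4,2), '.' pass, move down to (5,2)
Step 9: enter (5,2), '.' pass, move down to (6,2)
Step 10: enter (6,2), '@' teleport (6,2)->(8,3), also enter (8,3), move down to (9,3)
Step 11: at (9,3) — EXIT via bottom edge, pos 3
Path length (cell visits): 11

Answer: 11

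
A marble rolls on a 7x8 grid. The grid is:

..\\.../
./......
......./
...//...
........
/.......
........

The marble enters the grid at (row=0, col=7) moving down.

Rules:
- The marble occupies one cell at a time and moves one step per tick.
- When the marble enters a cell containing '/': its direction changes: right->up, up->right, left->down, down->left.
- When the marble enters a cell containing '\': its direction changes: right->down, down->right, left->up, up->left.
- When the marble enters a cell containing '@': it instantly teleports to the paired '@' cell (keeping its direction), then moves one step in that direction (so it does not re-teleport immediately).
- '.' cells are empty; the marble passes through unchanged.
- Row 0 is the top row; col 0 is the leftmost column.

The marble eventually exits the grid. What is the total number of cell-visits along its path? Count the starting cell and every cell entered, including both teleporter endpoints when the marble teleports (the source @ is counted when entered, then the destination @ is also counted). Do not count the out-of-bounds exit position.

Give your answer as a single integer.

Step 1: enter (0,7), '/' deflects down->left, move left to (0,6)
Step 2: enter (0,6), '.' pass, move left to (0,5)
Step 3: enter (0,5), '.' pass, move left to (0,4)
Step 4: enter (0,4), '.' pass, move left to (0,3)
Step 5: enter (0,3), '\' deflects left->up, move up to (-1,3)
Step 6: at (-1,3) — EXIT via top edge, pos 3
Path length (cell visits): 5

Answer: 5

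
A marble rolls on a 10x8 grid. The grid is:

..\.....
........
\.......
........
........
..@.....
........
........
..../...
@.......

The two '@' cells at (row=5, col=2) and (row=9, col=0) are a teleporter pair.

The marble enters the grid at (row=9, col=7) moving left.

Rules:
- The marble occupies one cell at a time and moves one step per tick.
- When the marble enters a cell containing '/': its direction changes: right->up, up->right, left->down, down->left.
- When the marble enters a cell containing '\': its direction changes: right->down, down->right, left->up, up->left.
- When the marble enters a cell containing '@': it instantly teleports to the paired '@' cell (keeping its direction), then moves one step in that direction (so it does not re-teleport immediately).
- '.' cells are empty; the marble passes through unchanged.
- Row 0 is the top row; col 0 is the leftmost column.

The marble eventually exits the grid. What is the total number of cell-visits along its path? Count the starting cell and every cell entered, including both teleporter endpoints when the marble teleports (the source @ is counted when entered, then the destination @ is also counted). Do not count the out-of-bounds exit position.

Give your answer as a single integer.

Answer: 11

Derivation:
Step 1: enter (9,7), '.' pass, move left to (9,6)
Step 2: enter (9,6), '.' pass, move left to (9,5)
Step 3: enter (9,5), '.' pass, move left to (9,4)
Step 4: enter (9,4), '.' pass, move left to (9,3)
Step 5: enter (9,3), '.' pass, move left to (9,2)
Step 6: enter (9,2), '.' pass, move left to (9,1)
Step 7: enter (9,1), '.' pass, move left to (9,0)
Step 8: enter (9,0), '@' teleport (9,0)->(5,2), also enter (5,2), move left to (5,1)
Step 9: enter (5,1), '.' pass, move left to (5,0)
Step 10: enter (5,0), '.' pass, move left to (5,-1)
Step 11: at (5,-1) — EXIT via left edge, pos 5
Path length (cell visits): 11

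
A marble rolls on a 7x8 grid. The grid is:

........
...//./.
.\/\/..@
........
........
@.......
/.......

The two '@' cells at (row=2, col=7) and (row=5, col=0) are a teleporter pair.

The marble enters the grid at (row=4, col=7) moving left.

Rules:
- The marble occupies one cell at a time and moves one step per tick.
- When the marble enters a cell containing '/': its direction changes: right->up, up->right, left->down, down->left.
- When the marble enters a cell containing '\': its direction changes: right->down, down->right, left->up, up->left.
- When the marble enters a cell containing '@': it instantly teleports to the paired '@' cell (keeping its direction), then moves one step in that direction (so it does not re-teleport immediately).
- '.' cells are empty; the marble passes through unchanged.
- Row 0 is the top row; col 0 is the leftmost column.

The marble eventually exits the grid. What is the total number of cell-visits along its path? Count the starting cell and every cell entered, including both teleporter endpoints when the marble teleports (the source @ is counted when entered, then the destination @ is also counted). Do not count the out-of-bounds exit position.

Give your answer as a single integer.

Answer: 8

Derivation:
Step 1: enter (4,7), '.' pass, move left to (4,6)
Step 2: enter (4,6), '.' pass, move left to (4,5)
Step 3: enter (4,5), '.' pass, move left to (4,4)
Step 4: enter (4,4), '.' pass, move left to (4,3)
Step 5: enter (4,3), '.' pass, move left to (4,2)
Step 6: enter (4,2), '.' pass, move left to (4,1)
Step 7: enter (4,1), '.' pass, move left to (4,0)
Step 8: enter (4,0), '.' pass, move left to (4,-1)
Step 9: at (4,-1) — EXIT via left edge, pos 4
Path length (cell visits): 8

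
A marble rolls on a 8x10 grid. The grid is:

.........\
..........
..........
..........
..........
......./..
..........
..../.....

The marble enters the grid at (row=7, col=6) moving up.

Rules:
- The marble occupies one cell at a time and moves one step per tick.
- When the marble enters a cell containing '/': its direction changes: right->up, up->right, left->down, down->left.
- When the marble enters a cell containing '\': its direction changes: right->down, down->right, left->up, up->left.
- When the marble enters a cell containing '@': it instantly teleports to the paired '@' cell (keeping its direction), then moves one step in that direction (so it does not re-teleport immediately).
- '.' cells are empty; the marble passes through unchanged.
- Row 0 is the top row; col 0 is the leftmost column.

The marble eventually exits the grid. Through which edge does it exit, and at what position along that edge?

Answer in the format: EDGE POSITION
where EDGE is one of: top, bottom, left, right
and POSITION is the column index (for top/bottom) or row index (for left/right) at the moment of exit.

Answer: top 6

Derivation:
Step 1: enter (7,6), '.' pass, move up to (6,6)
Step 2: enter (6,6), '.' pass, move up to (5,6)
Step 3: enter (5,6), '.' pass, move up to (4,6)
Step 4: enter (4,6), '.' pass, move up to (3,6)
Step 5: enter (3,6), '.' pass, move up to (2,6)
Step 6: enter (2,6), '.' pass, move up to (1,6)
Step 7: enter (1,6), '.' pass, move up to (0,6)
Step 8: enter (0,6), '.' pass, move up to (-1,6)
Step 9: at (-1,6) — EXIT via top edge, pos 6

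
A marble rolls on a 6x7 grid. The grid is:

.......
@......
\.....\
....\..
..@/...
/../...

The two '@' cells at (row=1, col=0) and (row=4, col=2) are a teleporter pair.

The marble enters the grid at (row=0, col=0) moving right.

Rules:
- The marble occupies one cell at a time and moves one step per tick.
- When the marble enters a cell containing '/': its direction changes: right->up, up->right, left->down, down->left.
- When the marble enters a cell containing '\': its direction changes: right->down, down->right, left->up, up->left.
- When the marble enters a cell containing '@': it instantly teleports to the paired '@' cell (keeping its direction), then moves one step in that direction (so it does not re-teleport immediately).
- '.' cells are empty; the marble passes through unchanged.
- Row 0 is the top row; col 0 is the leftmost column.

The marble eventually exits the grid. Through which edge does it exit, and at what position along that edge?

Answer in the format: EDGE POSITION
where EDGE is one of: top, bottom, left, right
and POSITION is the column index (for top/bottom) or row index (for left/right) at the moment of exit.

Answer: right 0

Derivation:
Step 1: enter (0,0), '.' pass, move right to (0,1)
Step 2: enter (0,1), '.' pass, move right to (0,2)
Step 3: enter (0,2), '.' pass, move right to (0,3)
Step 4: enter (0,3), '.' pass, move right to (0,4)
Step 5: enter (0,4), '.' pass, move right to (0,5)
Step 6: enter (0,5), '.' pass, move right to (0,6)
Step 7: enter (0,6), '.' pass, move right to (0,7)
Step 8: at (0,7) — EXIT via right edge, pos 0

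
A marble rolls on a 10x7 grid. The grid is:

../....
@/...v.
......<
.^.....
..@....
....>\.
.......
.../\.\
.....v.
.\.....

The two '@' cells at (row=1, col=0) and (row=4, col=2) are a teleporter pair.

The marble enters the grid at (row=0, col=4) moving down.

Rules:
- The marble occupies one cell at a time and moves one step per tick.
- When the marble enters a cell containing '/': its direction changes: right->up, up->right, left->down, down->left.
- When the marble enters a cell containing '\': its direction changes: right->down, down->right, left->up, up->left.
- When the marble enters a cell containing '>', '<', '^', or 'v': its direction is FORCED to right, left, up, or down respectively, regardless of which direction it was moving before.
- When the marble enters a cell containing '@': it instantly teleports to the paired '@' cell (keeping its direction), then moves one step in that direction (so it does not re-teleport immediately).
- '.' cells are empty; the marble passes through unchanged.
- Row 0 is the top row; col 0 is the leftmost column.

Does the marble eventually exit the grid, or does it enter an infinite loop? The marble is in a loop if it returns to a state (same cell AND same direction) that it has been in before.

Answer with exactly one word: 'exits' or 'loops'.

Step 1: enter (0,4), '.' pass, move down to (1,4)
Step 2: enter (1,4), '.' pass, move down to (2,4)
Step 3: enter (2,4), '.' pass, move down to (3,4)
Step 4: enter (3,4), '.' pass, move down to (4,4)
Step 5: enter (4,4), '.' pass, move down to (5,4)
Step 6: enter (5,4), '>' forces down->right, move right to (5,5)
Step 7: enter (5,5), '\' deflects right->down, move down to (6,5)
Step 8: enter (6,5), '.' pass, move down to (7,5)
Step 9: enter (7,5), '.' pass, move down to (8,5)
Step 10: enter (8,5), 'v' forces down->down, move down to (9,5)
Step 11: enter (9,5), '.' pass, move down to (10,5)
Step 12: at (10,5) — EXIT via bottom edge, pos 5

Answer: exits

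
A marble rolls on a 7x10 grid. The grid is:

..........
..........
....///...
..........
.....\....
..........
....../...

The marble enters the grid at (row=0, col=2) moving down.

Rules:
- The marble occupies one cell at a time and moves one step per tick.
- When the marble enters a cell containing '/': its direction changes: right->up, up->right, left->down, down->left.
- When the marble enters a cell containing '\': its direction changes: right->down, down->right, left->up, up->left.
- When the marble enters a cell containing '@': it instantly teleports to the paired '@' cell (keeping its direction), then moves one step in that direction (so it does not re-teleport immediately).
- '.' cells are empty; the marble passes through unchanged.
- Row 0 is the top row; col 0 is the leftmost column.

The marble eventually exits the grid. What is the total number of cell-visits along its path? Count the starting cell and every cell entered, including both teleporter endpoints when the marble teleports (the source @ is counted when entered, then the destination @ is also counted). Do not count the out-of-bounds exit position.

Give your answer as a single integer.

Step 1: enter (0,2), '.' pass, move down to (1,2)
Step 2: enter (1,2), '.' pass, move down to (2,2)
Step 3: enter (2,2), '.' pass, move down to (3,2)
Step 4: enter (3,2), '.' pass, move down to (4,2)
Step 5: enter (4,2), '.' pass, move down to (5,2)
Step 6: enter (5,2), '.' pass, move down to (6,2)
Step 7: enter (6,2), '.' pass, move down to (7,2)
Step 8: at (7,2) — EXIT via bottom edge, pos 2
Path length (cell visits): 7

Answer: 7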